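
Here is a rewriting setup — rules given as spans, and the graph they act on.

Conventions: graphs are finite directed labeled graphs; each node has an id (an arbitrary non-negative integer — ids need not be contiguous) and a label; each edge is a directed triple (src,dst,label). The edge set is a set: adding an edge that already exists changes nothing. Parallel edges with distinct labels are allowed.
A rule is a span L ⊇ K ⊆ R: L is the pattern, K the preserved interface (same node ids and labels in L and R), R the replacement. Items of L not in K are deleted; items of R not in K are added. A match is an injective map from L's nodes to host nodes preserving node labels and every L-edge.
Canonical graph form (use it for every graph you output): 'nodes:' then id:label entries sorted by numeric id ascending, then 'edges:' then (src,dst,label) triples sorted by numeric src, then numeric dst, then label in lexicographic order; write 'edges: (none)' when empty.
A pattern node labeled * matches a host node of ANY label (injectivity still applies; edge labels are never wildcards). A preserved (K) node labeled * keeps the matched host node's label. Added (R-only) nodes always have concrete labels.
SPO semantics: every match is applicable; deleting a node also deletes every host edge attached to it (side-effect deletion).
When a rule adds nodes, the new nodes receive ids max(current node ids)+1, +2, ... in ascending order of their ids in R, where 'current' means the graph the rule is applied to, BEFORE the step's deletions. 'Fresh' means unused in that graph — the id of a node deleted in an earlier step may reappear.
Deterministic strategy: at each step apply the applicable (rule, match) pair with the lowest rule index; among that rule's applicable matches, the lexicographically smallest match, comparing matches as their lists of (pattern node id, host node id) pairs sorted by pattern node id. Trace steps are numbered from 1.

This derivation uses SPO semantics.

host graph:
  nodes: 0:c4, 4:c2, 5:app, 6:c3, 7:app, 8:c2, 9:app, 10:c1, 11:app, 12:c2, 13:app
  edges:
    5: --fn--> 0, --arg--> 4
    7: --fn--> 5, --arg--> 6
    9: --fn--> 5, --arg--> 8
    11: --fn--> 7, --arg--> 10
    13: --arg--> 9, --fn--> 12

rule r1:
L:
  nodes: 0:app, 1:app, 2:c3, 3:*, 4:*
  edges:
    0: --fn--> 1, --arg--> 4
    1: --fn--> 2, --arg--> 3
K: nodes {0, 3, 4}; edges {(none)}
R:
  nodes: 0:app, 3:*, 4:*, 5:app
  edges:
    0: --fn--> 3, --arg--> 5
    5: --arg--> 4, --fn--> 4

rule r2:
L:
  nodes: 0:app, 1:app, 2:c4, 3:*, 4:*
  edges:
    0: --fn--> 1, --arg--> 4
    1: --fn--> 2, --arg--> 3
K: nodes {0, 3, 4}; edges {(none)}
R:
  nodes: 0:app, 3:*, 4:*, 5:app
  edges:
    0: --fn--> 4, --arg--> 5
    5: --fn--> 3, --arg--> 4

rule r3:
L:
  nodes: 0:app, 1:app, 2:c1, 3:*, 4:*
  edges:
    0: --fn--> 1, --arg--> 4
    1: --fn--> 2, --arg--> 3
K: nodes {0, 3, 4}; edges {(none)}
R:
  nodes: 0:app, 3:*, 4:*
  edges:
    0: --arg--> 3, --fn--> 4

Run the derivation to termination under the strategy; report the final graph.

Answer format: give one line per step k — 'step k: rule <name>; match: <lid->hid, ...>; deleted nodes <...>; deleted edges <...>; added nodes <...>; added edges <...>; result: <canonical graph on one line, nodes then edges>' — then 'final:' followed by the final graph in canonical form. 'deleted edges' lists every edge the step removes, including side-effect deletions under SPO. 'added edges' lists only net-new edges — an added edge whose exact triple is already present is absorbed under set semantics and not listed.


step 1: rule r2; match: 0->7, 1->5, 2->0, 3->4, 4->6; deleted nodes 0, 5; deleted edges (5,0,fn); (5,4,arg); (7,5,fn); (7,6,arg); (9,5,fn); added nodes 14; added edges (7,6,fn); (7,14,arg); (14,4,fn); (14,6,arg); result: nodes: 4:c2, 6:c3, 7:app, 8:c2, 9:app, 10:c1, 11:app, 12:c2, 13:app, 14:app edges: (7,6,fn); (7,14,arg); (9,8,arg); (11,7,fn); (11,10,arg); (13,9,arg); (13,12,fn); (14,4,fn); (14,6,arg)
step 2: rule r1; match: 0->11, 1->7, 2->6, 3->14, 4->10; deleted nodes 6, 7; deleted edges (7,6,fn); (7,14,arg); (11,7,fn); (11,10,arg); (14,6,arg); added nodes 15; added edges (11,14,fn); (11,15,arg); (15,10,arg); (15,10,fn); result: nodes: 4:c2, 8:c2, 9:app, 10:c1, 11:app, 12:c2, 13:app, 14:app, 15:app edges: (9,8,arg); (11,14,fn); (11,15,arg); (13,9,arg); (13,12,fn); (14,4,fn); (15,10,arg); (15,10,fn)
final:
nodes: 4:c2, 8:c2, 9:app, 10:c1, 11:app, 12:c2, 13:app, 14:app, 15:app
edges: (9,8,arg); (11,14,fn); (11,15,arg); (13,9,arg); (13,12,fn); (14,4,fn); (15,10,arg); (15,10,fn)


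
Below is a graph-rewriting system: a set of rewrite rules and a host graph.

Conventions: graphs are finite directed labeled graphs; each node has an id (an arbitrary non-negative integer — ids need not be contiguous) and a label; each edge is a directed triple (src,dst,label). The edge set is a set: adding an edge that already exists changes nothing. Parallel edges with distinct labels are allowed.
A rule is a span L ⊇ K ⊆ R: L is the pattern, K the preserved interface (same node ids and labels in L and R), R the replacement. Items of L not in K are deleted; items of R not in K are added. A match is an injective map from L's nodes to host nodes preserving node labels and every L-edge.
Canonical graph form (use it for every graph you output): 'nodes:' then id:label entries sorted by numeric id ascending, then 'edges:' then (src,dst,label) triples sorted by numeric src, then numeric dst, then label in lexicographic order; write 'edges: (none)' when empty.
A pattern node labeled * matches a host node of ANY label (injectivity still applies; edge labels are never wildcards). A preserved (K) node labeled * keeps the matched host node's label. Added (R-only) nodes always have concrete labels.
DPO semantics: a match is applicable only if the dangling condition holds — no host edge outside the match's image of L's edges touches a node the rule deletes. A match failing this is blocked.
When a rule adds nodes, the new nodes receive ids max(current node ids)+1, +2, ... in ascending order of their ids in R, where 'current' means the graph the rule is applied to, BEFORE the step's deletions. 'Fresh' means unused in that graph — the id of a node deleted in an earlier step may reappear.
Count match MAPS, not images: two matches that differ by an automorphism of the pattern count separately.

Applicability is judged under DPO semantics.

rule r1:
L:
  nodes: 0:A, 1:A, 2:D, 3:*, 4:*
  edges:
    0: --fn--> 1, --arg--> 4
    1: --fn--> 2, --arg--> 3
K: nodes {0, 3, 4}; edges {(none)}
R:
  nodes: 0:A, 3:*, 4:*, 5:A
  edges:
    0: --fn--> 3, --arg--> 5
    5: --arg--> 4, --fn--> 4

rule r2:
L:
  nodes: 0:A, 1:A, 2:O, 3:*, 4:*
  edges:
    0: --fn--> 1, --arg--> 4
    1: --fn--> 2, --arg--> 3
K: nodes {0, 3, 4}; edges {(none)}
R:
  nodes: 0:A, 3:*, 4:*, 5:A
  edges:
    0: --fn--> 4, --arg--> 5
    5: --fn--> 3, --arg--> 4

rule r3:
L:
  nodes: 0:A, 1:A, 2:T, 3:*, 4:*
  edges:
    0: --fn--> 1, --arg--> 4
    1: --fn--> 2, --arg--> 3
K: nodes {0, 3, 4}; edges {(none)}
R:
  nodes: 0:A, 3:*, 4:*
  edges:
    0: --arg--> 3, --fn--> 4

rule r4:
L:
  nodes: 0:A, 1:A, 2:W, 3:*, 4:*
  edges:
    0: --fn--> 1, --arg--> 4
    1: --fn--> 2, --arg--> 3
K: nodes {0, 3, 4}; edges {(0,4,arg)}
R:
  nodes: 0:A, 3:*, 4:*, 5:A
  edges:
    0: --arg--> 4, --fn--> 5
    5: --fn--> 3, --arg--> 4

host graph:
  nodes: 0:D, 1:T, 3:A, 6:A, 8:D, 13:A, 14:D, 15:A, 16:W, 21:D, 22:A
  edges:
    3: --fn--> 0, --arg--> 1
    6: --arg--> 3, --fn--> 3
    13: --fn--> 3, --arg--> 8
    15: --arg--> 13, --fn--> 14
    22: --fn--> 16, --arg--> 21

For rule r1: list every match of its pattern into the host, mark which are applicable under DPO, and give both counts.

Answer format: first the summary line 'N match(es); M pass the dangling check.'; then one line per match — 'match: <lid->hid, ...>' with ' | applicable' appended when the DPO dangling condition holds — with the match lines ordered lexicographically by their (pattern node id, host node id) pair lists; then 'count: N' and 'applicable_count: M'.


1 match(es); 0 pass the dangling check.
match: 0->13, 1->3, 2->0, 3->1, 4->8
count: 1
applicable_count: 0


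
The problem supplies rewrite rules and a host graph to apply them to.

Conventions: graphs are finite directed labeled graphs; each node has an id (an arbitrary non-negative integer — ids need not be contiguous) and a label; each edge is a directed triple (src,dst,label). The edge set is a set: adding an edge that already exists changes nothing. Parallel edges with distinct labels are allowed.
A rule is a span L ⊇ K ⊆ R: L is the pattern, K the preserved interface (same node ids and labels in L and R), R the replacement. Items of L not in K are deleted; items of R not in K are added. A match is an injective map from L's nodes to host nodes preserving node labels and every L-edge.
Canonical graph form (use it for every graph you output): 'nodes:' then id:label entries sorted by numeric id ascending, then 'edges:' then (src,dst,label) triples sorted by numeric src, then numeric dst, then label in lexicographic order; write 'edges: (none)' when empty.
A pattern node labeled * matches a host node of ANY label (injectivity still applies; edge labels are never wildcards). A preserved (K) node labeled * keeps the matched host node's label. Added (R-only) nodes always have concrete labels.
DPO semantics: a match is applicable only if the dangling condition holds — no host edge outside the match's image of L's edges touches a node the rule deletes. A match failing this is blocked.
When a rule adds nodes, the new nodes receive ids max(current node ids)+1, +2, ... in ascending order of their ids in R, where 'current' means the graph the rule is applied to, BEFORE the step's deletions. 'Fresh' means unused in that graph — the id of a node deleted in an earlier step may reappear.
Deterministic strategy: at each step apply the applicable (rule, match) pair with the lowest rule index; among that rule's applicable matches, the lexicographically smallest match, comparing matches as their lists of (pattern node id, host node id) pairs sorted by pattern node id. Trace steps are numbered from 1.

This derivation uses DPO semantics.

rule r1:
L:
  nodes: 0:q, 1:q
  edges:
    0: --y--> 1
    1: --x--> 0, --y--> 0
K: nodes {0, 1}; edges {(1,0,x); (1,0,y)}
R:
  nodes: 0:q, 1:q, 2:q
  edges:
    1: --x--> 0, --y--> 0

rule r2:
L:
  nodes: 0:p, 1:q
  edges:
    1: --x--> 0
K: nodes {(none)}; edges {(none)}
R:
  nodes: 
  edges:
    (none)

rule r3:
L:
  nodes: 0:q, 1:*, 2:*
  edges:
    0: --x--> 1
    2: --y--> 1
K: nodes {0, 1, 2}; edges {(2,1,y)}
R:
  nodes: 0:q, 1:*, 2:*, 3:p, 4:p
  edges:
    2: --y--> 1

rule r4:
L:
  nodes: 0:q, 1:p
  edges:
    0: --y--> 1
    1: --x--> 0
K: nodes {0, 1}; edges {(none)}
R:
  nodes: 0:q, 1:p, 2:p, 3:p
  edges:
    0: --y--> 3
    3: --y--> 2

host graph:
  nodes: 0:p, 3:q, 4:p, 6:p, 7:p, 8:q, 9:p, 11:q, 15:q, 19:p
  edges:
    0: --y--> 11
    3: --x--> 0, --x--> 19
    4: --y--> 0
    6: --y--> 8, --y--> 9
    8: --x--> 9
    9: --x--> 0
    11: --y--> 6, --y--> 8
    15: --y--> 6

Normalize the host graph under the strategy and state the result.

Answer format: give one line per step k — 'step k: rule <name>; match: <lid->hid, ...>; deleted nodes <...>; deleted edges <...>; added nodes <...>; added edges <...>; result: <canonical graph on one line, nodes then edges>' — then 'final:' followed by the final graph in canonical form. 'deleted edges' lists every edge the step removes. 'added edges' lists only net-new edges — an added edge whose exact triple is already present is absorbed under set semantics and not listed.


step 1: rule r3; match: 0->3, 1->0, 2->4; deleted nodes (none); deleted edges (3,0,x); added nodes 20, 21; added edges (none); result: nodes: 0:p, 3:q, 4:p, 6:p, 7:p, 8:q, 9:p, 11:q, 15:q, 19:p, 20:p, 21:p edges: (0,11,y); (3,19,x); (4,0,y); (6,8,y); (6,9,y); (8,9,x); (9,0,x); (11,6,y); (11,8,y); (15,6,y)
step 2: rule r2; match: 0->19, 1->3; deleted nodes 3, 19; deleted edges (3,19,x); added nodes (none); added edges (none); result: nodes: 0:p, 4:p, 6:p, 7:p, 8:q, 9:p, 11:q, 15:q, 20:p, 21:p edges: (0,11,y); (4,0,y); (6,8,y); (6,9,y); (8,9,x); (9,0,x); (11,6,y); (11,8,y); (15,6,y)
step 3: rule r3; match: 0->8, 1->9, 2->6; deleted nodes (none); deleted edges (8,9,x); added nodes 22, 23; added edges (none); result: nodes: 0:p, 4:p, 6:p, 7:p, 8:q, 9:p, 11:q, 15:q, 20:p, 21:p, 22:p, 23:p edges: (0,11,y); (4,0,y); (6,8,y); (6,9,y); (9,0,x); (11,6,y); (11,8,y); (15,6,y)
final:
nodes: 0:p, 4:p, 6:p, 7:p, 8:q, 9:p, 11:q, 15:q, 20:p, 21:p, 22:p, 23:p
edges: (0,11,y); (4,0,y); (6,8,y); (6,9,y); (9,0,x); (11,6,y); (11,8,y); (15,6,y)


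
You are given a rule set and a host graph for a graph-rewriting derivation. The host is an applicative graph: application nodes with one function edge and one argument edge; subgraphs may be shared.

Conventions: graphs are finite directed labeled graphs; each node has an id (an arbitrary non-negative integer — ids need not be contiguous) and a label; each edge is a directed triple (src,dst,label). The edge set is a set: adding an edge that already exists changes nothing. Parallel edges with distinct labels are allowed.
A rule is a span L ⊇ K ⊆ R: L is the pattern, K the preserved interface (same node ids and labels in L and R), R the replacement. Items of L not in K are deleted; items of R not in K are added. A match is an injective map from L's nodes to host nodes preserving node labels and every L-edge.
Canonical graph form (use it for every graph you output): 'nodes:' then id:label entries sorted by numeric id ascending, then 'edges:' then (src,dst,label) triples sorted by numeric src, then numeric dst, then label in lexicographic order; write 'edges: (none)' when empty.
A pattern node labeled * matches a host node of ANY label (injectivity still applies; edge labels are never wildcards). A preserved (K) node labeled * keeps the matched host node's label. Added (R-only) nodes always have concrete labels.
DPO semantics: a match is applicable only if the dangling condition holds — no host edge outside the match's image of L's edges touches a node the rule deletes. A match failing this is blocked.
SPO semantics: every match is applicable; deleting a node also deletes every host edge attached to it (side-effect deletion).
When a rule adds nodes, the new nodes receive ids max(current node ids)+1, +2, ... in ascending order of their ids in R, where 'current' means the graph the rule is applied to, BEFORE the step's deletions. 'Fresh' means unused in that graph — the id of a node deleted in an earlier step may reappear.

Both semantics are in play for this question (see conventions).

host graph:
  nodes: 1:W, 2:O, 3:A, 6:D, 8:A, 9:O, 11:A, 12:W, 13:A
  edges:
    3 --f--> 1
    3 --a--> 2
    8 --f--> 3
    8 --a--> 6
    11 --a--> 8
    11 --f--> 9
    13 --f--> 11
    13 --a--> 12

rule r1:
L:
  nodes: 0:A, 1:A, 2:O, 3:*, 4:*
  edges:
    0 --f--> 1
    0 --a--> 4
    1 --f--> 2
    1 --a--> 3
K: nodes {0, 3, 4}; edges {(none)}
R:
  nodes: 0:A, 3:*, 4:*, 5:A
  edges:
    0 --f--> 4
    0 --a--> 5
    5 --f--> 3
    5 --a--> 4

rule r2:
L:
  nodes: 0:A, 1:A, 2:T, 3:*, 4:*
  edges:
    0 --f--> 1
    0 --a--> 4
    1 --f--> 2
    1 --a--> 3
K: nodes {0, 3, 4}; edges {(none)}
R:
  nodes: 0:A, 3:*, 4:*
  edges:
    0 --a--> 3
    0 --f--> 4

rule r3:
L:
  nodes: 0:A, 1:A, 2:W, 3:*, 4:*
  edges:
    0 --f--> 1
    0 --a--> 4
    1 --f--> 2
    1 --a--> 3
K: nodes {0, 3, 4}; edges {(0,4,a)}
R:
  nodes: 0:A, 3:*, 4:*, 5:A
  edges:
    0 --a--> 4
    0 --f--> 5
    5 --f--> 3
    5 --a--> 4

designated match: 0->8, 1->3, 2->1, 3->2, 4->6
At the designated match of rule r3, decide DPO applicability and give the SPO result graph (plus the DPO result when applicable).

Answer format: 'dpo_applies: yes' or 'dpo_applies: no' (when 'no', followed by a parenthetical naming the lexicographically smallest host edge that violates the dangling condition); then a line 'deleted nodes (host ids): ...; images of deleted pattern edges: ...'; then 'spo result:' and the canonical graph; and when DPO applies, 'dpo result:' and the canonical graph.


dpo_applies: yes
deleted nodes (host ids): 1, 3; images of deleted pattern edges: (3,1,f); (3,2,a); (8,3,f)
spo result:
nodes: 2:O, 6:D, 8:A, 9:O, 11:A, 12:W, 13:A, 14:A
edges: (8,6,a); (8,14,f); (11,8,a); (11,9,f); (13,11,f); (13,12,a); (14,2,f); (14,6,a)
dpo result:
nodes: 2:O, 6:D, 8:A, 9:O, 11:A, 12:W, 13:A, 14:A
edges: (8,6,a); (8,14,f); (11,8,a); (11,9,f); (13,11,f); (13,12,a); (14,2,f); (14,6,a)


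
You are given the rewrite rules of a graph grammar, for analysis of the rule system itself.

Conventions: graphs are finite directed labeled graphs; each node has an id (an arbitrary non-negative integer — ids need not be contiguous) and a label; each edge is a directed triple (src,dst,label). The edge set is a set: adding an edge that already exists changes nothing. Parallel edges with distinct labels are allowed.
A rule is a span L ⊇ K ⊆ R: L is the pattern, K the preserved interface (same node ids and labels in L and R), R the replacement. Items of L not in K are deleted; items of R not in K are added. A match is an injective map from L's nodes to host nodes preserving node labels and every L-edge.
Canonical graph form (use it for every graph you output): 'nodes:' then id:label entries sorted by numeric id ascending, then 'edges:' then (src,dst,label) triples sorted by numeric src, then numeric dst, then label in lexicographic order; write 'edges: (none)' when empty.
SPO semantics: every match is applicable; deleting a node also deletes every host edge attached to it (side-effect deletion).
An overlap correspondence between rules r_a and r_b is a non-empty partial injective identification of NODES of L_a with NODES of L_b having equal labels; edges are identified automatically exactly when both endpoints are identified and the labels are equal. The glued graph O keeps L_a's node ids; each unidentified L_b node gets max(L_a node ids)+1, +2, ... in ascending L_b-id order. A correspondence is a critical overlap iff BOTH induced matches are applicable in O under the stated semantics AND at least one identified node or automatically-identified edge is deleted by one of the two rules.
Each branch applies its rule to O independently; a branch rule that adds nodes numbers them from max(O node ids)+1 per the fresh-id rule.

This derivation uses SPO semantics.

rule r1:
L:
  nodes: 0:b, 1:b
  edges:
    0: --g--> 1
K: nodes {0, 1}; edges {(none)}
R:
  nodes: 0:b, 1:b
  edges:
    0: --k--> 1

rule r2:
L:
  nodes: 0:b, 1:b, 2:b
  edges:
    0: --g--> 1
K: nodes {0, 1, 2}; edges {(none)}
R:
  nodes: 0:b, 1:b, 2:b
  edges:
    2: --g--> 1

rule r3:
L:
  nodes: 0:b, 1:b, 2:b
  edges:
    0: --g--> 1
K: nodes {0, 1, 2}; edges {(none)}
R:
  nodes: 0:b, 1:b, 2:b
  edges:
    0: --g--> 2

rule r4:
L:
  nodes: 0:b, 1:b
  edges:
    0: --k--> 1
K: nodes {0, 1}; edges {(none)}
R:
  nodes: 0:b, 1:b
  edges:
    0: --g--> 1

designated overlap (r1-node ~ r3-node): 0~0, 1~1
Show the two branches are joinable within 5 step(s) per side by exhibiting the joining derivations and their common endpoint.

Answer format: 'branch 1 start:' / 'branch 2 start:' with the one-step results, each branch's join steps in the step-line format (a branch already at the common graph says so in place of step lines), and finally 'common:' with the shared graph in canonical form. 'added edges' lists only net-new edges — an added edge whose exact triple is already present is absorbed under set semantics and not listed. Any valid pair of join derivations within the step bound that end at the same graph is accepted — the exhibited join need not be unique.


branch 1 start:
nodes: 0:b, 1:b, 2:b
edges: (0,1,k)
branch 2 start:
nodes: 0:b, 1:b, 2:b
edges: (0,2,g)
branch 1 step 1: rule r4; match: 0->0, 1->1; deleted nodes (none); deleted edges (0,1,k); added nodes (none); added edges (0,1,g); result: nodes: 0:b, 1:b, 2:b edges: (0,1,g)
branch 2 step 1: rule r3; match: 0->0, 1->2, 2->1; deleted nodes (none); deleted edges (0,2,g); added nodes (none); added edges (0,1,g); result: nodes: 0:b, 1:b, 2:b edges: (0,1,g)
common:
nodes: 0:b, 1:b, 2:b
edges: (0,1,g)


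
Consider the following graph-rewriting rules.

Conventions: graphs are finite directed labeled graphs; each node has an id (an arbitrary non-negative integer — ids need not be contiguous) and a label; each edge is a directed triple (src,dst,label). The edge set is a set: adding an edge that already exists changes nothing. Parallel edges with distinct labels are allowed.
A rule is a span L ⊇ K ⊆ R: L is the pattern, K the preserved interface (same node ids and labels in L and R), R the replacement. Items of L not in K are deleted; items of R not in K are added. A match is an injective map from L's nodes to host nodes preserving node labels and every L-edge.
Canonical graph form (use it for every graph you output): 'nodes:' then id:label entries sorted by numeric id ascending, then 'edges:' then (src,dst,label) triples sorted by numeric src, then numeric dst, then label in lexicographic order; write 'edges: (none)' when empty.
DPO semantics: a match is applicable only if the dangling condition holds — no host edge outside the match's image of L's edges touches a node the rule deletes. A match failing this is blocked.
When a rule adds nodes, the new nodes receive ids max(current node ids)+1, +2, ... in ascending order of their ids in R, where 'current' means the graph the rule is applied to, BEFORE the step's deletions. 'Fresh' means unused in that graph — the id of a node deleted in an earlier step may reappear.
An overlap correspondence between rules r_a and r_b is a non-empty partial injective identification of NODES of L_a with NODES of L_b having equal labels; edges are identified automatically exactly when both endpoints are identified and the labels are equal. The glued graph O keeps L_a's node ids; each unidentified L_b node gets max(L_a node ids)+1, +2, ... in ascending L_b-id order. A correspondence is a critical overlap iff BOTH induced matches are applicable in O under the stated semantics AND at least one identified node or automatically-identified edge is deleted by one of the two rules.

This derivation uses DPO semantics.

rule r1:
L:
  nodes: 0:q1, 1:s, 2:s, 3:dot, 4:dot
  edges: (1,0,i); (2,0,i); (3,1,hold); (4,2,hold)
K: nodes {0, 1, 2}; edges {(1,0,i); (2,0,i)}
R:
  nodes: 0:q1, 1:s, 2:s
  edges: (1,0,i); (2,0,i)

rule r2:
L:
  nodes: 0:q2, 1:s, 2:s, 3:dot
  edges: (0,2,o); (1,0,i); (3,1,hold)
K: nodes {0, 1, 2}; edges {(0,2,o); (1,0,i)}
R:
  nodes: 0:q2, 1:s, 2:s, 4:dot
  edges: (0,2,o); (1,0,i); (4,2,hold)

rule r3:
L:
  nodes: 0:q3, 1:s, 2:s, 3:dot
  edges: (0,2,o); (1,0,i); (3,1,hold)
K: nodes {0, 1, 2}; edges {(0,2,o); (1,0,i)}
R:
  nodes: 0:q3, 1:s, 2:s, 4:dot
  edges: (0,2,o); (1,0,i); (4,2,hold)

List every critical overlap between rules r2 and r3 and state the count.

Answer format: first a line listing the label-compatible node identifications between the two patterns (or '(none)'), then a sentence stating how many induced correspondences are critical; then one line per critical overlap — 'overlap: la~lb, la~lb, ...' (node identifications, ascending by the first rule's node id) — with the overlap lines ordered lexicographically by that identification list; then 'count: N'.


label-compatible node identifications between L(r2) and L(r3): 1~1, 1~2, 2~1, 2~2, 3~3
2 of the induced correspondences are critical overlaps of r2 and r3.
overlap: 1~1, 2~2, 3~3
overlap: 1~1, 3~3
count: 2


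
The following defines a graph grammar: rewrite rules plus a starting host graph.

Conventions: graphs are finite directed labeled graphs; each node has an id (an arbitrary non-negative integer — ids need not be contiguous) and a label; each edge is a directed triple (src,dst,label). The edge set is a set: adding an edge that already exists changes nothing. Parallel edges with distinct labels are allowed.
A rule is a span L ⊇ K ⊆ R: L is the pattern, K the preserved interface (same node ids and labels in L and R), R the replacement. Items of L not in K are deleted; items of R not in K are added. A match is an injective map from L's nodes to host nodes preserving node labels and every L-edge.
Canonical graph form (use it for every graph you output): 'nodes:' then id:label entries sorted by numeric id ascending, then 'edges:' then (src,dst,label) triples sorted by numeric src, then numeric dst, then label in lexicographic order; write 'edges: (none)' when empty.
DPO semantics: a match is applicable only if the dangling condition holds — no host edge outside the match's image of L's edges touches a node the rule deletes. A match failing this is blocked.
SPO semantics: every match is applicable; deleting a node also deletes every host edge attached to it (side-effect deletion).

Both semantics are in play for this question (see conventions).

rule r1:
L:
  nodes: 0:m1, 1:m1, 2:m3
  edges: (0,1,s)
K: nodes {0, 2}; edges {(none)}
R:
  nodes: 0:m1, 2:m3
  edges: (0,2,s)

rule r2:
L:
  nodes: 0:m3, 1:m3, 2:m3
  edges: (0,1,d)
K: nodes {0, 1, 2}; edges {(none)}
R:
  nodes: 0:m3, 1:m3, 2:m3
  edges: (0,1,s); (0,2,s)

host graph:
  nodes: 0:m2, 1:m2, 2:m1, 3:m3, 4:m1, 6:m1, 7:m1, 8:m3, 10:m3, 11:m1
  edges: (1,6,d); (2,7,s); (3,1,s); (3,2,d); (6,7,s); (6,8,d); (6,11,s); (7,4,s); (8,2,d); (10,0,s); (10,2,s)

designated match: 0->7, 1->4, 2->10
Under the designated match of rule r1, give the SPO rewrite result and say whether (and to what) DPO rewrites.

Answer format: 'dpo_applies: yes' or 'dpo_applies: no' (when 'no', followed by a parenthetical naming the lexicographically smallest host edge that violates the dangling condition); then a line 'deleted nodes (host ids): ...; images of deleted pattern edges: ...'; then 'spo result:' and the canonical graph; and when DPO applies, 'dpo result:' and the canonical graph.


dpo_applies: yes
deleted nodes (host ids): 4; images of deleted pattern edges: (7,4,s)
spo result:
nodes: 0:m2, 1:m2, 2:m1, 3:m3, 6:m1, 7:m1, 8:m3, 10:m3, 11:m1
edges: (1,6,d); (2,7,s); (3,1,s); (3,2,d); (6,7,s); (6,8,d); (6,11,s); (7,10,s); (8,2,d); (10,0,s); (10,2,s)
dpo result:
nodes: 0:m2, 1:m2, 2:m1, 3:m3, 6:m1, 7:m1, 8:m3, 10:m3, 11:m1
edges: (1,6,d); (2,7,s); (3,1,s); (3,2,d); (6,7,s); (6,8,d); (6,11,s); (7,10,s); (8,2,d); (10,0,s); (10,2,s)


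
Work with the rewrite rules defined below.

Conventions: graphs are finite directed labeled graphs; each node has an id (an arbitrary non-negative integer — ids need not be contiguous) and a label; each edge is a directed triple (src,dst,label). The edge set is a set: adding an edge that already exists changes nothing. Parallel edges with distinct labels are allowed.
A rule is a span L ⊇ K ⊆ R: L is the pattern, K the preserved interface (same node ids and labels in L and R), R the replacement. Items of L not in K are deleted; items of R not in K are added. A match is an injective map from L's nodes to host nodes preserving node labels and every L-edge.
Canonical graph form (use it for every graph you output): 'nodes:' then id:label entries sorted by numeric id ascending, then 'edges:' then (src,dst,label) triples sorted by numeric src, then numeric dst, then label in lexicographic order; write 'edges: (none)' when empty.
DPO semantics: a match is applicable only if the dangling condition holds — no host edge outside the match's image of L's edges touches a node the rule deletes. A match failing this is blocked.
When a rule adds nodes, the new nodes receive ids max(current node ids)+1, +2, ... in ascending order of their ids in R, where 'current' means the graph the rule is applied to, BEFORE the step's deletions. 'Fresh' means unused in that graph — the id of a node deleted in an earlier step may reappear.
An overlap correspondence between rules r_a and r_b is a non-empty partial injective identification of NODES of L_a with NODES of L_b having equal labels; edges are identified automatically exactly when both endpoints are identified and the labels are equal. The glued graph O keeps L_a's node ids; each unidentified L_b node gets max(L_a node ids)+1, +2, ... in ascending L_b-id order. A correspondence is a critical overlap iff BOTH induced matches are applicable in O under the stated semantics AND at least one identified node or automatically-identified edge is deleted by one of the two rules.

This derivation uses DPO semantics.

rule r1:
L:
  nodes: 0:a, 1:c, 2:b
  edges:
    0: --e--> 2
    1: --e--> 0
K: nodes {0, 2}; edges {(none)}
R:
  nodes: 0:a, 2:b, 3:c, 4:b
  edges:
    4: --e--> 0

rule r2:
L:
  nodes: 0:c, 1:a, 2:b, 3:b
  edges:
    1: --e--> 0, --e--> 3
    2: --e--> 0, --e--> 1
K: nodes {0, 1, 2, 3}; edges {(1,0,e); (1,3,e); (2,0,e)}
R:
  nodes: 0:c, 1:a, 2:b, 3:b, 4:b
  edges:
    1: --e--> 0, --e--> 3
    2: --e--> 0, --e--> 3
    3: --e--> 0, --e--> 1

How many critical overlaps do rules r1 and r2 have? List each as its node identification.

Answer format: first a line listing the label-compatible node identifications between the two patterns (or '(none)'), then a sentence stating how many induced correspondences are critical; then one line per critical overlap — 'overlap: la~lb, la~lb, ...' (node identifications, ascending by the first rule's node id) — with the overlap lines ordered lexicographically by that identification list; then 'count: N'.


label-compatible node identifications between L(r1) and L(r2): 0~1, 1~0, 2~2, 2~3
1 of the induced correspondences is a critical overlap of r1 and r2.
overlap: 0~1, 2~3
count: 1


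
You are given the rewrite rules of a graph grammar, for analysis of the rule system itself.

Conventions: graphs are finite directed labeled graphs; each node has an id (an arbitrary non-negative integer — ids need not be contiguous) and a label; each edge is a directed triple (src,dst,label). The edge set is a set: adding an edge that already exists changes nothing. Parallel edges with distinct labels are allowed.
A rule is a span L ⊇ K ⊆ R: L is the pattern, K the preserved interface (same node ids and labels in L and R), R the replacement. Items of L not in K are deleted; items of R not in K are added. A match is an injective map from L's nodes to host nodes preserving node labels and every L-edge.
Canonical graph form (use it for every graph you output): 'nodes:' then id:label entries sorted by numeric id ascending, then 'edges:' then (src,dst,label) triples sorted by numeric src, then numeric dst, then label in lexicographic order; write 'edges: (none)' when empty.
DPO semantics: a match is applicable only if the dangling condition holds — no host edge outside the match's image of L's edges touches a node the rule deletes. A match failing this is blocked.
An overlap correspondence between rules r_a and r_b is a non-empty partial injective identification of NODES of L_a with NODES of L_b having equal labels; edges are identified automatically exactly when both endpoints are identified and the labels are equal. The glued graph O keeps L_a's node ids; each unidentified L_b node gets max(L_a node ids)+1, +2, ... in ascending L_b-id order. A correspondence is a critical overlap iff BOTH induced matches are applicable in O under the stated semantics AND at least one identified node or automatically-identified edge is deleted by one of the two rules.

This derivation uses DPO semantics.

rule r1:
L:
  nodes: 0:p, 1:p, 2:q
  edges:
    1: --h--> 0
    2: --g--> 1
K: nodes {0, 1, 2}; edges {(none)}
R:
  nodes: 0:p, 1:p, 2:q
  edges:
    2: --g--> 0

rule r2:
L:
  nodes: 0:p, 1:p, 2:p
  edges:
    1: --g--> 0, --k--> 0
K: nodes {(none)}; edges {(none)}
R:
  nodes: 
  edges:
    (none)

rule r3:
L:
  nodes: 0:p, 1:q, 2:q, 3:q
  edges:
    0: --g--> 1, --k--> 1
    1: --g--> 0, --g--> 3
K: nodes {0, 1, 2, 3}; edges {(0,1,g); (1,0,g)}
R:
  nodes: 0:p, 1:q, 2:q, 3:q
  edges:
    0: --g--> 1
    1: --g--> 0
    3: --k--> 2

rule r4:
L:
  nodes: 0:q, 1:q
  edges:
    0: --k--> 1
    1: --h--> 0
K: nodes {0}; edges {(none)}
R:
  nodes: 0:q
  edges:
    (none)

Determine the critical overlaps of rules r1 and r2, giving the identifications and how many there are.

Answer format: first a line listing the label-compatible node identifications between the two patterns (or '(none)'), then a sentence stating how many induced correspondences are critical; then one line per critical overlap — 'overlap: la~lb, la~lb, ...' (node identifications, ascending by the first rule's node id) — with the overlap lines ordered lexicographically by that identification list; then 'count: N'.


label-compatible node identifications between L(r1) and L(r2): 0~0, 0~1, 0~2, 1~0, 1~1, 1~2
0 of the induced correspondences are critical overlaps of r1 and r2.
count: 0


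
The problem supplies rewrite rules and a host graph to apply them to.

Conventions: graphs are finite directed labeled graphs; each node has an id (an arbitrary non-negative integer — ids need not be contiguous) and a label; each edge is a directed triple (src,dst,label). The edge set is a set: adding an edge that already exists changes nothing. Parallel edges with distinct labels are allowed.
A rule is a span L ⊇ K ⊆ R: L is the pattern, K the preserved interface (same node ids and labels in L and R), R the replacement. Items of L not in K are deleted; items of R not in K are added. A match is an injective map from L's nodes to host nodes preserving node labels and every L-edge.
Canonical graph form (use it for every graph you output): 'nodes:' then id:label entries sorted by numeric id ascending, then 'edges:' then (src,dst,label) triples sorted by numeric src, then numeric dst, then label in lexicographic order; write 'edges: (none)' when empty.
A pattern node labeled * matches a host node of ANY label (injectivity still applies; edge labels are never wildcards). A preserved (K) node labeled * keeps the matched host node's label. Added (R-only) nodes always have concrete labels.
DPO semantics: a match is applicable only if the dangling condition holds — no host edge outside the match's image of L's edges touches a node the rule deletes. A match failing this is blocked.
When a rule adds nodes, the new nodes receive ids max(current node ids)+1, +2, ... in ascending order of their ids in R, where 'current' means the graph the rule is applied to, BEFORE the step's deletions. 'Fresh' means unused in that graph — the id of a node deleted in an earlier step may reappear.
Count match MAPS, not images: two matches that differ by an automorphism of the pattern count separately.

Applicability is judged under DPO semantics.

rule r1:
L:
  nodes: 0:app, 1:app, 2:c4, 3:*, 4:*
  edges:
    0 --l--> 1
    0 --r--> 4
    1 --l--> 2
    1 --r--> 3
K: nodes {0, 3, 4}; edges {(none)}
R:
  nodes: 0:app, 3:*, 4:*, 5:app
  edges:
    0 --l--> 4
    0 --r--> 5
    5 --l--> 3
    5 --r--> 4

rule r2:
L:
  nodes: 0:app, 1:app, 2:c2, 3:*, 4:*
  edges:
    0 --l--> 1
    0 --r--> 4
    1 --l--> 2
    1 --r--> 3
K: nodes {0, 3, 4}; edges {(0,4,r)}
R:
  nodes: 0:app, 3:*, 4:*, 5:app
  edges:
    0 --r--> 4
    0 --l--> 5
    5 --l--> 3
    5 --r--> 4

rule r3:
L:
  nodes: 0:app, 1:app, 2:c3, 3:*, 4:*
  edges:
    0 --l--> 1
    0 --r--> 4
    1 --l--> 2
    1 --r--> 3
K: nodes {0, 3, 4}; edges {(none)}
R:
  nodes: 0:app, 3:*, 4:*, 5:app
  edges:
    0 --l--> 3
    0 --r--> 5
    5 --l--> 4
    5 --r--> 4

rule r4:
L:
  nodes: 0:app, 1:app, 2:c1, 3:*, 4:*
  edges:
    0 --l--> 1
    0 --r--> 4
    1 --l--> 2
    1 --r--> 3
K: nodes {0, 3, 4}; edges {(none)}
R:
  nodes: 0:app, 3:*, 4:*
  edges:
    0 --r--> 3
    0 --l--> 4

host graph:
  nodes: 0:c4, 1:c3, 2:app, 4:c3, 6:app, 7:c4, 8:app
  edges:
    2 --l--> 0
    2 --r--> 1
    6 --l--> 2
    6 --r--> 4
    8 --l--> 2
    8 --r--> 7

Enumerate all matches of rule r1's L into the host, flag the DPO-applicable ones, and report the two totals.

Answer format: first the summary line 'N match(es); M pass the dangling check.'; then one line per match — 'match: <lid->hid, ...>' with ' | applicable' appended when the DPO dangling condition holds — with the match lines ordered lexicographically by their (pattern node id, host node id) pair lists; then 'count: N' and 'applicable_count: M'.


2 match(es); 0 pass the dangling check.
match: 0->6, 1->2, 2->0, 3->1, 4->4
match: 0->8, 1->2, 2->0, 3->1, 4->7
count: 2
applicable_count: 0


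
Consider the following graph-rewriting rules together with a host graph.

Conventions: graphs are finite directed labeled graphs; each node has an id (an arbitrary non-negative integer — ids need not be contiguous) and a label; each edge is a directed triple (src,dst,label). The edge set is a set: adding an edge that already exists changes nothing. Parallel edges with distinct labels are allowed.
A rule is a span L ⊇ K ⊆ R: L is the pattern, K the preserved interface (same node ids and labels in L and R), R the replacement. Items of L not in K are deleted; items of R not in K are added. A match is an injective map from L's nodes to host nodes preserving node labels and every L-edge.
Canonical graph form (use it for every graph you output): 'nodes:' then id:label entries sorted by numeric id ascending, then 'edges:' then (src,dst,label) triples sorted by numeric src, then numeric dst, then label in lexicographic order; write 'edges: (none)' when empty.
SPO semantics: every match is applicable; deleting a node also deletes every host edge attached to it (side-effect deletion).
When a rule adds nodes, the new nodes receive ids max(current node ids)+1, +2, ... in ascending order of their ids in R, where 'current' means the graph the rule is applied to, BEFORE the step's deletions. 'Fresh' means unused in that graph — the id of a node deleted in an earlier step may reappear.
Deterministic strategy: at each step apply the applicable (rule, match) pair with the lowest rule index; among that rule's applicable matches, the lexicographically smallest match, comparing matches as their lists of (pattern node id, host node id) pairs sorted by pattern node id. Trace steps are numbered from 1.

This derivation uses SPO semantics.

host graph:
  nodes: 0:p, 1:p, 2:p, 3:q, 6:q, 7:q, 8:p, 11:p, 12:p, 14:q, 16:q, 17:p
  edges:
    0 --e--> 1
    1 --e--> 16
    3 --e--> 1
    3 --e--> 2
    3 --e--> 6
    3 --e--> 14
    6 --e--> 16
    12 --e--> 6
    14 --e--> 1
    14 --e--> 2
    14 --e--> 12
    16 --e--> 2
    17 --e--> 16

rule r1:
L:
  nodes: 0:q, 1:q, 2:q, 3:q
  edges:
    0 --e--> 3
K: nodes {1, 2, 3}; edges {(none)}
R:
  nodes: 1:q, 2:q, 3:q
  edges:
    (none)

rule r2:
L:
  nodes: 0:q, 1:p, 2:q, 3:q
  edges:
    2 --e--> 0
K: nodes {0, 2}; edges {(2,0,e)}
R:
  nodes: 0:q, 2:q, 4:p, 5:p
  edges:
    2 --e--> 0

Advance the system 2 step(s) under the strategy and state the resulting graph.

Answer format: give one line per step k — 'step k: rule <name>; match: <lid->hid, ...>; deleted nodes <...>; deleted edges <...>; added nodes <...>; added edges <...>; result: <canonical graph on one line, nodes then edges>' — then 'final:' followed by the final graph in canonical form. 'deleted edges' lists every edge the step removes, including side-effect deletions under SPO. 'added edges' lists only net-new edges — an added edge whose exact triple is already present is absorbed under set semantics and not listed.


step 1: rule r1; match: 0->3, 1->6, 2->7, 3->14; deleted nodes 3; deleted edges (3,1,e); (3,2,e); (3,6,e); (3,14,e); added nodes (none); added edges (none); result: nodes: 0:p, 1:p, 2:p, 6:q, 7:q, 8:p, 11:p, 12:p, 14:q, 16:q, 17:p edges: (0,1,e); (1,16,e); (6,16,e); (12,6,e); (14,1,e); (14,2,e); (14,12,e); (16,2,e); (17,16,e)
step 2: rule r1; match: 0->6, 1->7, 2->14, 3->16; deleted nodes 6; deleted edges (6,16,e); (12,6,e); added nodes (none); added edges (none); result: nodes: 0:p, 1:p, 2:p, 7:q, 8:p, 11:p, 12:p, 14:q, 16:q, 17:p edges: (0,1,e); (1,16,e); (14,1,e); (14,2,e); (14,12,e); (16,2,e); (17,16,e)
final:
nodes: 0:p, 1:p, 2:p, 7:q, 8:p, 11:p, 12:p, 14:q, 16:q, 17:p
edges: (0,1,e); (1,16,e); (14,1,e); (14,2,e); (14,12,e); (16,2,e); (17,16,e)


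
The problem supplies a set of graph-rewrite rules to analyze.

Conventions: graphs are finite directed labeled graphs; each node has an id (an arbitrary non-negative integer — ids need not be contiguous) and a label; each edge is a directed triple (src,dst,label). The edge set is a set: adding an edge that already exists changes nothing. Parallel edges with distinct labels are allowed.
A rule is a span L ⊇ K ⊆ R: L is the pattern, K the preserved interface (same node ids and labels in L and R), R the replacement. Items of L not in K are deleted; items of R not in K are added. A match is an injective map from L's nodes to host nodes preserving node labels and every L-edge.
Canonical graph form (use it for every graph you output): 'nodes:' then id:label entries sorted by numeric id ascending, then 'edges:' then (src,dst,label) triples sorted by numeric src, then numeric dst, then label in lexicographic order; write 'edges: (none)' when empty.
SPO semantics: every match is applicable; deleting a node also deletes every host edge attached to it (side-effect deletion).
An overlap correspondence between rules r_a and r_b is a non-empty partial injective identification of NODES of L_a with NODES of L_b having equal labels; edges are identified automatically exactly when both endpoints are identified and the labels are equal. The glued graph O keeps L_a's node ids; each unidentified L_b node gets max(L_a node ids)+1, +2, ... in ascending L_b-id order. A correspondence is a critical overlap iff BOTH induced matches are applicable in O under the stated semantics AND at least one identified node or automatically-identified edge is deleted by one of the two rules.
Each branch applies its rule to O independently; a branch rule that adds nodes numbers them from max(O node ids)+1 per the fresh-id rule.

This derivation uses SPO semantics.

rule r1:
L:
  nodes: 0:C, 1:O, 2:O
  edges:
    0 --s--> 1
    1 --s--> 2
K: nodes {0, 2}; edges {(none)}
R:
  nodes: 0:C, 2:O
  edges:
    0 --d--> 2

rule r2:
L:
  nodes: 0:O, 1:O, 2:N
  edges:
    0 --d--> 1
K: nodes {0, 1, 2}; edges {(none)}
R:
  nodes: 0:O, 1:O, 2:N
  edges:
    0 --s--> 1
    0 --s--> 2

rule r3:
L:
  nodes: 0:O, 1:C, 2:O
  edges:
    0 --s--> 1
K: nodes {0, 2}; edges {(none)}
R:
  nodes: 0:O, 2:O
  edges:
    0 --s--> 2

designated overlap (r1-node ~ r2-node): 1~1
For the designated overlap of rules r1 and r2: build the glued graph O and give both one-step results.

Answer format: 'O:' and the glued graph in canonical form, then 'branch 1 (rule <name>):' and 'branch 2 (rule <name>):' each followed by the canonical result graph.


O:
nodes: 0:C, 1:O, 2:O, 3:O, 4:N
edges: (0,1,s); (1,2,s); (3,1,d)
branch 1 (rule r1):
nodes: 0:C, 2:O, 3:O, 4:N
edges: (0,2,d)
branch 2 (rule r2):
nodes: 0:C, 1:O, 2:O, 3:O, 4:N
edges: (0,1,s); (1,2,s); (3,1,s); (3,4,s)
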